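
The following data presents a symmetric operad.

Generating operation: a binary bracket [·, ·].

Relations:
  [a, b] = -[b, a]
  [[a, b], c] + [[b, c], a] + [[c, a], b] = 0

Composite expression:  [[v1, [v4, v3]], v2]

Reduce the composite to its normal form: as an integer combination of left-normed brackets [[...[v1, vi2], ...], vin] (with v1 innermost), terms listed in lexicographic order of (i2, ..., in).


-[[[v1, v3], v4], v2] + [[[v1, v4], v3], v2]


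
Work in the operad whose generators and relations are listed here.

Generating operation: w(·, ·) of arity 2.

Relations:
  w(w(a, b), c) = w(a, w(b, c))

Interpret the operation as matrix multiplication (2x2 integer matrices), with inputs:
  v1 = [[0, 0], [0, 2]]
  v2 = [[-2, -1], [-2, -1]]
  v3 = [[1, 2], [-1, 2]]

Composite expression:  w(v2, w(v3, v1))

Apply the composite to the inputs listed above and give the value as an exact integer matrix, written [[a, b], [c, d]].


[[0, -12], [0, -12]]

w(v3, v1) = [[0, 4], [0, 4]]
w(v2, w(v3, v1)) = [[0, -12], [0, -12]]


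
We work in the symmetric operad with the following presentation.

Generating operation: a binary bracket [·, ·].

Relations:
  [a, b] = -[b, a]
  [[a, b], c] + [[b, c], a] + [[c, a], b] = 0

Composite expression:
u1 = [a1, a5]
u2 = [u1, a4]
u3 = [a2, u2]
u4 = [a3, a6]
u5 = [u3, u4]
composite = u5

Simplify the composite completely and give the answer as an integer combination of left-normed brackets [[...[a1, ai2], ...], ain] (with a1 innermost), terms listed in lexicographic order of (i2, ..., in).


-[[[[[a1, a5], a4], a2], a3], a6] + [[[[[a1, a5], a4], a2], a6], a3]

In the tensor algebra, words opening a1 carry the a1-anchored form.
Composite bracket: [[a2, [[a1, a5], a4]], [a3, a6]]
Each bracket splits as ab - ba, giving 32 signed words (2^5 = 32).
Keep just the words that open with a1:
  sign of a1a5a4a2a3a6 is -1, so it contributes -[[[[[a1, a5], a4], a2], a3], a6]
  sign of a1a5a4a2a6a3 is +1, so it contributes +[[[[[a1, a5], a4], a2], a6], a3]


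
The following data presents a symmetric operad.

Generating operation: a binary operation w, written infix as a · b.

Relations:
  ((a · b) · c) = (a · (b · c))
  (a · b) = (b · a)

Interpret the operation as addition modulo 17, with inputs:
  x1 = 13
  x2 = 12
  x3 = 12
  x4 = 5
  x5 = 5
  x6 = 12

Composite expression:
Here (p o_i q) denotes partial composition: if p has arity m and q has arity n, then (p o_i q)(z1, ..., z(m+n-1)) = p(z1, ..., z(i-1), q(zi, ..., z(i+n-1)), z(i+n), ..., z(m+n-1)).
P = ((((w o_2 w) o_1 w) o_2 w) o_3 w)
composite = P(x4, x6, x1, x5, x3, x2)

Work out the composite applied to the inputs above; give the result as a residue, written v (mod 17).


(x1 · x5) = 1
(x6 · (x1 · x5)) = 13
(x4 · (x6 · (x1 · x5))) = 1
(x3 · x2) = 7
((x4 · (x6 · (x1 · x5))) · (x3 · x2)) = 8

8 (mod 17)


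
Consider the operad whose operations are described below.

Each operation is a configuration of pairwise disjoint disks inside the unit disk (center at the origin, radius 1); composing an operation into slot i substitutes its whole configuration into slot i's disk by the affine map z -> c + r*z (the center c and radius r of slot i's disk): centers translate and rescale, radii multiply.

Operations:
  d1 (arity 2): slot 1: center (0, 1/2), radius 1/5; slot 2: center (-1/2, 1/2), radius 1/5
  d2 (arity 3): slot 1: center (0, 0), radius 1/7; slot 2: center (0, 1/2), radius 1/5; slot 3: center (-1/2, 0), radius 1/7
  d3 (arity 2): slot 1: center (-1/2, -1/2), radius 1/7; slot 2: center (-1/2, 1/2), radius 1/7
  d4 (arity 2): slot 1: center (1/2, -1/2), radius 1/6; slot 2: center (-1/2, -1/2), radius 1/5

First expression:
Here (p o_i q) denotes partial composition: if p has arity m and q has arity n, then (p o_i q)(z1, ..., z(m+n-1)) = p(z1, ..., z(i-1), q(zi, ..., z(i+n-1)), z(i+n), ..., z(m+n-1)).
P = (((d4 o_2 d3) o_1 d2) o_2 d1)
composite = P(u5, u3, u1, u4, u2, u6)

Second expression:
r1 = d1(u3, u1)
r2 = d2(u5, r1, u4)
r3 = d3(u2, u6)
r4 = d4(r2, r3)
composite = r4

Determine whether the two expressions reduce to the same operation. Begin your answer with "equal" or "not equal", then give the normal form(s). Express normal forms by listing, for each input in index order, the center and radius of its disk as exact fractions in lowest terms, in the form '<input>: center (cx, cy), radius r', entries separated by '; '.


equal; the common form is u1: center (29/60, -2/5), radius 1/150; u2: center (-3/5, -3/5), radius 1/35; u3: center (1/2, -2/5), radius 1/150; u4: center (5/12, -1/2), radius 1/42; u5: center (1/2, -1/2), radius 1/42; u6: center (-3/5, -2/5), radius 1/35


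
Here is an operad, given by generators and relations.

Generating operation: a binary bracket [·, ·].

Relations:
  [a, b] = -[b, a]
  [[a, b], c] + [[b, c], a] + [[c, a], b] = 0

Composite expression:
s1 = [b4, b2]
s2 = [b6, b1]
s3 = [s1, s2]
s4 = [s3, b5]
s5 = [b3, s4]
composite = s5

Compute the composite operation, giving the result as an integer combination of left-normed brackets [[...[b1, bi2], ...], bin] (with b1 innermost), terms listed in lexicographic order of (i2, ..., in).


[[[[[b1, b6], b2], b4], b5], b3] - [[[[[b1, b6], b4], b2], b5], b3]

Antisymmetry and Jacobi reduce to b1-anchored left-normed brackets.
Composite bracket: [b3, [[[b4, b2], [b6, b1]], b5]]
Applying ab - ba throughout gives 32 signed words (2^5 = 32).
Words beginning with b1 determine it all:
  b1b6b2b4b5b3 appears with sign +1, giving the term +[[[[[b1, b6], b2], b4], b5], b3]
  b1b6b4b2b5b3 appears with sign -1, giving the term -[[[[[b1, b6], b4], b2], b5], b3]


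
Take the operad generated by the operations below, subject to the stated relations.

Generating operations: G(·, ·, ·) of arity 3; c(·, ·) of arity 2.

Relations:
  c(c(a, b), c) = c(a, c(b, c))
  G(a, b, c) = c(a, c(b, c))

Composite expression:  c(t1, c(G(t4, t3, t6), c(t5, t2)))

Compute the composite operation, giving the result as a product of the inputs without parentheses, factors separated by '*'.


Key point: c is associative — brackets drop, the t-order remains.
G(t4, t3, t6) unparenthesizes to t4 * t3 * t6
c(t5, t2) unparenthesizes to t5 * t2
c(G(t4, t3, t6), c(t5, t2)) unparenthesizes to t4 * t3 * t6 * t5 * t2
c(t1, c(G(t4, t3, t6), c(t5, t2))) unparenthesizes to t1 * t4 * t3 * t6 * t5 * t2

t1 * t4 * t3 * t6 * t5 * t2


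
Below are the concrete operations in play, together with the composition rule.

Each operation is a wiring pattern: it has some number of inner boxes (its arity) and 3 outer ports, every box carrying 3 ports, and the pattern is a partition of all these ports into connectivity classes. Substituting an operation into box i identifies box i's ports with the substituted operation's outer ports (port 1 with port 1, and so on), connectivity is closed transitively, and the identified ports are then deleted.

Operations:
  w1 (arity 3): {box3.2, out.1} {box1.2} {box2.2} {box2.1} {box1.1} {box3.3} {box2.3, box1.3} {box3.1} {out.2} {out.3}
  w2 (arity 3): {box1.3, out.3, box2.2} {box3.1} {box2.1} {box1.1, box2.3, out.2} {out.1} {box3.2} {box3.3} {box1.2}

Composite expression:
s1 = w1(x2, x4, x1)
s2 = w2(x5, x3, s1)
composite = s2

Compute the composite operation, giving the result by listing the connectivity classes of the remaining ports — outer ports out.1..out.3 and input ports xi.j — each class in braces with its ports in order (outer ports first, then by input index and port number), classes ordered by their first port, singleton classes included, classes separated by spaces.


After gluing at w2, chains via deleted ports link the x-ports.
stage w1: inputs (x2, x4, x1), connectivity {out.1, x1.2} {out.2} {out.3} {x1.1} {x1.3} {x2.1} {x2.2} {x2.3, x4.3} {x4.1} {x4.2}, out.j its boundary
stage w2: inputs (x5, x3, x2, x4, x1), connectivity {out.1} {out.2, x3.3, x5.1} {out.3, x3.2, x5.3} {x1.1} {x1.2} {x1.3} {x2.1} {x2.2} {x2.3, x4.3} {x3.1} {x4.1} {x4.2} {x5.2}, out.j its boundary

{out.1} {out.2, x3.3, x5.1} {out.3, x3.2, x5.3} {x1.1} {x1.2} {x1.3} {x2.1} {x2.2} {x2.3, x4.3} {x3.1} {x4.1} {x4.2} {x5.2}


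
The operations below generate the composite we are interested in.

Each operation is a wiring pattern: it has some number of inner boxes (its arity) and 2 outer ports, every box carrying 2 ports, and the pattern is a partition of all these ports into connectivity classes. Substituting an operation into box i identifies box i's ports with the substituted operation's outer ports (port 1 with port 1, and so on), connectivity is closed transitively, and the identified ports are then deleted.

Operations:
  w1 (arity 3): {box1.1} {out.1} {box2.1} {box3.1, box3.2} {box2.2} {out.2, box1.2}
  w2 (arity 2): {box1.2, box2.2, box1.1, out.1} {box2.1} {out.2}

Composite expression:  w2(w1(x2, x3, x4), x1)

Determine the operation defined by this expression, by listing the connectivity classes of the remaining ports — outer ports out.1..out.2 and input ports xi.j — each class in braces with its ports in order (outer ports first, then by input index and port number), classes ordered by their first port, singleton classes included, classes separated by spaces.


Substituting into w2 glues patterns; closure does the rest.
w1 over (x2, x3, x4) gives {out.1} {out.2, x2.2} {x2.1} {x3.1} {x3.2} {x4.1, x4.2}, out.j being that stage's outer ports
w2 over (x2, x3, x4, x1) gives {out.1, x1.2, x2.2} {out.2} {x1.1} {x2.1} {x3.1} {x3.2} {x4.1, x4.2}, out.j being that stage's outer ports

{out.1, x1.2, x2.2} {out.2} {x1.1} {x2.1} {x3.1} {x3.2} {x4.1, x4.2}


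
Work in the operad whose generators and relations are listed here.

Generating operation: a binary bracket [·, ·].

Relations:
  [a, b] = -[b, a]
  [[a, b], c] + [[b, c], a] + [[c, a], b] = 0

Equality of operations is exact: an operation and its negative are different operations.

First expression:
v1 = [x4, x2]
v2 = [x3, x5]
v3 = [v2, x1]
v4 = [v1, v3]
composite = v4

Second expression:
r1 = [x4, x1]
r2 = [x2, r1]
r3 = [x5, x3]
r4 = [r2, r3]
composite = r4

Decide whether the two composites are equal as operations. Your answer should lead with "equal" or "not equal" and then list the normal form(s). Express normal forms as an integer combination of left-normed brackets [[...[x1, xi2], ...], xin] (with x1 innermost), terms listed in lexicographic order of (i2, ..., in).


not equal — first -[[[[x1, x3], x5], x2], x4] + [[[[x1, x3], x5], x4], x2] + [[[[x1, x5], x3], x2], x4] - [[[[x1, x5], x3], x4], x2], second -[[[[x1, x4], x2], x3], x5] + [[[[x1, x4], x2], x5], x3]

The first composite normalizes to -[[[[x1, x3], x5], x2], x4] + [[[[x1, x3], x5], x4], x2] + [[[[x1, x5], x3], x2], x4] - [[[[x1, x5], x3], x4], x2]
The second composite normalizes to -[[[[x1, x4], x2], x3], x5] + [[[[x1, x4], x2], x5], x3]
Different reductions; not equal.


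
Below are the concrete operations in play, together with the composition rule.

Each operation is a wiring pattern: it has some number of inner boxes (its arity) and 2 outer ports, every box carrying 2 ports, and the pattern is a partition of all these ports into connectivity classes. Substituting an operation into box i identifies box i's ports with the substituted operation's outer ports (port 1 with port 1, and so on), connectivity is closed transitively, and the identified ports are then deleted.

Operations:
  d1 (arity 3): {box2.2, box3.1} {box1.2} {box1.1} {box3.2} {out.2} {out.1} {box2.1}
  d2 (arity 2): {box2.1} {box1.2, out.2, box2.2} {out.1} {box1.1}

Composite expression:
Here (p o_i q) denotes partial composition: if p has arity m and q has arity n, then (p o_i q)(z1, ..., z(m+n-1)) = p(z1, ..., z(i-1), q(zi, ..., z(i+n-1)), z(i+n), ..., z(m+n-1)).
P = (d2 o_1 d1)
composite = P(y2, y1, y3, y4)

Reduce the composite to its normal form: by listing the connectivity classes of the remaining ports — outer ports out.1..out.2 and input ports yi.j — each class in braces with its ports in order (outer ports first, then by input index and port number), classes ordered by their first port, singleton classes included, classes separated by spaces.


{out.1} {out.2, y4.2} {y1.1} {y1.2, y3.1} {y2.1} {y2.2} {y3.2} {y4.1}

Treat the ports identified at d2 as solder joints: merge, then drop.
through d1, on inputs (y2, y1, y3): {out.1} {out.2} {y1.1} {y1.2, y3.1} {y2.1} {y2.2} {y3.2} (out.j = stage outer ports)
through d2, on inputs (y2, y1, y3, y4): {out.1} {out.2, y4.2} {y1.1} {y1.2, y3.1} {y2.1} {y2.2} {y3.2} {y4.1} (out.j = stage outer ports)


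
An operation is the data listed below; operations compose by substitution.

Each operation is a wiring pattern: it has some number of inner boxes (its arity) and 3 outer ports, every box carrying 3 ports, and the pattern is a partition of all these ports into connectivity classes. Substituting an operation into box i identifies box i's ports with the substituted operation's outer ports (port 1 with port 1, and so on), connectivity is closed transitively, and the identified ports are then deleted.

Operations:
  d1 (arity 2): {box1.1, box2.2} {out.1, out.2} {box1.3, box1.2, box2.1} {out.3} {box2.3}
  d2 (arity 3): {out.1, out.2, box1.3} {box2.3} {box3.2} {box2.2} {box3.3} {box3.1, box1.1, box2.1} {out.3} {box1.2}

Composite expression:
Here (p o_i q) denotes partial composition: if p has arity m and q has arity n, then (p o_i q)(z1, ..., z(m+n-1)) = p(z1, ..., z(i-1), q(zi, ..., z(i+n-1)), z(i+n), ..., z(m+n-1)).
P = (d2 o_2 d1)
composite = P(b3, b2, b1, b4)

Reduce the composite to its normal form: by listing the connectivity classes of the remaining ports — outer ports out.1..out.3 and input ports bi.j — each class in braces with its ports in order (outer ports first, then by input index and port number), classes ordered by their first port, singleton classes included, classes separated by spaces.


{out.1, out.2, b3.3} {out.3} {b1.1, b2.2, b2.3} {b1.2, b2.1} {b1.3} {b3.1, b4.1} {b3.2} {b4.2} {b4.3}

Substituting into d2 glues patterns; closure does the rest.
the subtree at d1 composes to {out.1, out.2} {out.3} {b1.1, b2.2, b2.3} {b1.2, b2.1} {b1.3} on (b2, b1); out.j = own outer ports
the subtree at d2 composes to {out.1, out.2, b3.3} {out.3} {b1.1, b2.2, b2.3} {b1.2, b2.1} {b1.3} {b3.1, b4.1} {b3.2} {b4.2} {b4.3} on (b3, b2, b1, b4); out.j = own outer ports


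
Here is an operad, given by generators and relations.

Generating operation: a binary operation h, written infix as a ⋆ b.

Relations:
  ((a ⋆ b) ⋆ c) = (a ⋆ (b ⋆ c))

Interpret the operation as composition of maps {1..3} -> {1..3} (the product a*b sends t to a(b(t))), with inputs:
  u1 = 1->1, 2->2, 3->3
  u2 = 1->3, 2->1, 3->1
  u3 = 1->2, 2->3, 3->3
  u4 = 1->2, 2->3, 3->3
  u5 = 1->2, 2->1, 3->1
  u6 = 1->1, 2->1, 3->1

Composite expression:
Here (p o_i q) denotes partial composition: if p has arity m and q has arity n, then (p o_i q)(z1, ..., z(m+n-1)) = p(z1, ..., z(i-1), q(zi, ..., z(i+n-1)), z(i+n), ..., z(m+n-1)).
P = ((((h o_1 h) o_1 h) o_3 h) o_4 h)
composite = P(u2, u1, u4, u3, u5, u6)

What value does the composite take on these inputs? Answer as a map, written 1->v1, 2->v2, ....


(u2 ⋆ u1) = 1->3, 2->1, 3->1
(u3 ⋆ u5) = 1->3, 2->2, 3->2
(u4 ⋆ (u3 ⋆ u5)) = 1->3, 2->3, 3->3
((u2 ⋆ u1) ⋆ (u4 ⋆ (u3 ⋆ u5))) = 1->1, 2->1, 3->1
(((u2 ⋆ u1) ⋆ (u4 ⋆ (u3 ⋆ u5))) ⋆ u6) = 1->1, 2->1, 3->1

1->1, 2->1, 3->1


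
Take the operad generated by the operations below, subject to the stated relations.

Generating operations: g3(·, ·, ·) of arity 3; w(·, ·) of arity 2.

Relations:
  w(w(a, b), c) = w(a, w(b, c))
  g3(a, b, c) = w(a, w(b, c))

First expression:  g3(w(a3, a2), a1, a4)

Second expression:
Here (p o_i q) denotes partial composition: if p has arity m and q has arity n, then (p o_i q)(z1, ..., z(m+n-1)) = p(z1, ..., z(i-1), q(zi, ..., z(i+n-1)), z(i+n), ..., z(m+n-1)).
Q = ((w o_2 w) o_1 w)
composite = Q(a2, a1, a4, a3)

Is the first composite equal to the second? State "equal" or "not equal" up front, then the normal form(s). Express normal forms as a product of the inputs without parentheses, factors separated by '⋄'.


In normal form, the first expression is a3 ⋄ a2 ⋄ a1 ⋄ a4
In normal form, the second expression is a2 ⋄ a1 ⋄ a4 ⋄ a3
No match — not equal.

not equal; first: a3 ⋄ a2 ⋄ a1 ⋄ a4; second: a2 ⋄ a1 ⋄ a4 ⋄ a3


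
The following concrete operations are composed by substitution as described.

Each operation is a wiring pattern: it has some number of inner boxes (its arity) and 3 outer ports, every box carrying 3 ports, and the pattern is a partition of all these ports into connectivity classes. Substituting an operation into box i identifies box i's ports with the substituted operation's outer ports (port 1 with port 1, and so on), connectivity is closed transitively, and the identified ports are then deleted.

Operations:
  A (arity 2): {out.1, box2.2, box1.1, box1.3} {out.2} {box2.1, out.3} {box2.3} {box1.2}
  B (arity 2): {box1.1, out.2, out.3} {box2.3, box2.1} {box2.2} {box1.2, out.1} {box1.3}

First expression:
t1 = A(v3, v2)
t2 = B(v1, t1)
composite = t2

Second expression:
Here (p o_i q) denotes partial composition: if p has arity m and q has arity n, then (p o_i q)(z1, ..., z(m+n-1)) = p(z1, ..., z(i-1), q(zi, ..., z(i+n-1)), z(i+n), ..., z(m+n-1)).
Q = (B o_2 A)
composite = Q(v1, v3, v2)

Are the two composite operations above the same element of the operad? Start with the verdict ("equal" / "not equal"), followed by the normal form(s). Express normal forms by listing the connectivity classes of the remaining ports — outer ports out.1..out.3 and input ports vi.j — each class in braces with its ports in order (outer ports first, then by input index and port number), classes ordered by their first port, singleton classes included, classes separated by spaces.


equal — both sides give {out.1, v1.2} {out.2, out.3, v1.1} {v1.3} {v2.1, v2.2, v3.1, v3.3} {v2.3} {v3.2}


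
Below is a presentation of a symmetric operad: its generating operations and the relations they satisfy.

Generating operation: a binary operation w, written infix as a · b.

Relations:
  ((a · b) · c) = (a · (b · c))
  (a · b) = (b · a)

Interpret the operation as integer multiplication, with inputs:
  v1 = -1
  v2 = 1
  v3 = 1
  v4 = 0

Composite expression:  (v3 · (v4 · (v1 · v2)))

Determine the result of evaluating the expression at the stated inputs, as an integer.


(v1 · v2) = -1
(v4 · (v1 · v2)) = 0
(v3 · (v4 · (v1 · v2))) = 0

0


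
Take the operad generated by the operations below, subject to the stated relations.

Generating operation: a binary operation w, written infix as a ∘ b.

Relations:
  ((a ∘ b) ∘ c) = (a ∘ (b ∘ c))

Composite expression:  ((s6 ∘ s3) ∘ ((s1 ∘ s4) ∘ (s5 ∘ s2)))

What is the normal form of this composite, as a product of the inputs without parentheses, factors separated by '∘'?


s6 ∘ s3 ∘ s1 ∘ s4 ∘ s5 ∘ s2

Under associativity of w, the answer is the s's in reading order.
(s6 ∘ s3) linearizes to s6 ∘ s3
(s1 ∘ s4) linearizes to s1 ∘ s4
(s5 ∘ s2) linearizes to s5 ∘ s2
((s1 ∘ s4) ∘ (s5 ∘ s2)) linearizes to s1 ∘ s4 ∘ s5 ∘ s2
((s6 ∘ s3) ∘ ((s1 ∘ s4) ∘ (s5 ∘ s2))) linearizes to s6 ∘ s3 ∘ s1 ∘ s4 ∘ s5 ∘ s2


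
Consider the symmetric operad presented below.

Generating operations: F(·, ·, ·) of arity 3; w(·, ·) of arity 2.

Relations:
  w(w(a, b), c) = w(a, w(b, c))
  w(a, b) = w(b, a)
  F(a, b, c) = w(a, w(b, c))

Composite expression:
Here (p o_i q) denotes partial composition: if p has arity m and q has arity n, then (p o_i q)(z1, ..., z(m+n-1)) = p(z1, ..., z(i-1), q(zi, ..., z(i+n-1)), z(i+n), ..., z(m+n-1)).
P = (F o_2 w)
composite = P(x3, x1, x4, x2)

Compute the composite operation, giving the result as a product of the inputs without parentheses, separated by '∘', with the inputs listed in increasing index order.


With F associative and commutative, the x-input set is all that matters.
w(x1, x4) unparenthesizes to x1 ∘ x4
F(x3, w(x1, x4), x2) unparenthesizes to x3 ∘ x1 ∘ x4 ∘ x2
sorting the factors by input index: x1 ∘ x2 ∘ x3 ∘ x4

x1 ∘ x2 ∘ x3 ∘ x4


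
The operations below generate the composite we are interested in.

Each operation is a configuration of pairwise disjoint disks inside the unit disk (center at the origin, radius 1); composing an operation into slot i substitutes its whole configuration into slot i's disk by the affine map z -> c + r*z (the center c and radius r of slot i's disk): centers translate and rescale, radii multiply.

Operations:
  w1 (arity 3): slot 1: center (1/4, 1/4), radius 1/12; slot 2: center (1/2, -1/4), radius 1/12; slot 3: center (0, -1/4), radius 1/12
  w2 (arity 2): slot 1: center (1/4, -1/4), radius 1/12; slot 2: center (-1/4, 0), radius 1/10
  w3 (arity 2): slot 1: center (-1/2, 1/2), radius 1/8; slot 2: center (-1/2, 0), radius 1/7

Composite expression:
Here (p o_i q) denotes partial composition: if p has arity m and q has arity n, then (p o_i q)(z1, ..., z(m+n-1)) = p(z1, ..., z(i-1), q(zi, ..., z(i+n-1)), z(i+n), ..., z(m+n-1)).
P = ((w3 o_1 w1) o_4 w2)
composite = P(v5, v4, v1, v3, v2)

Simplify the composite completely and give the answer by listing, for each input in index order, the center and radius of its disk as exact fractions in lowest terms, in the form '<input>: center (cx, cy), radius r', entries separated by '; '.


Only the slot chain above each v matters under w3; compose those maps.
for v5, the 2-step affine chain lands on center (-15/32, 17/32), radius 1/96
for v4, the 2-step affine chain lands on center (-7/16, 15/32), radius 1/96
for v1, the 2-step affine chain lands on center (-1/2, 15/32), radius 1/96
for v3, the 2-step affine chain lands on center (-13/28, -1/28), radius 1/84
for v2, the 2-step affine chain lands on center (-15/28, 0), radius 1/70

v1: center (-1/2, 15/32), radius 1/96; v2: center (-15/28, 0), radius 1/70; v3: center (-13/28, -1/28), radius 1/84; v4: center (-7/16, 15/32), radius 1/96; v5: center (-15/32, 17/32), radius 1/96


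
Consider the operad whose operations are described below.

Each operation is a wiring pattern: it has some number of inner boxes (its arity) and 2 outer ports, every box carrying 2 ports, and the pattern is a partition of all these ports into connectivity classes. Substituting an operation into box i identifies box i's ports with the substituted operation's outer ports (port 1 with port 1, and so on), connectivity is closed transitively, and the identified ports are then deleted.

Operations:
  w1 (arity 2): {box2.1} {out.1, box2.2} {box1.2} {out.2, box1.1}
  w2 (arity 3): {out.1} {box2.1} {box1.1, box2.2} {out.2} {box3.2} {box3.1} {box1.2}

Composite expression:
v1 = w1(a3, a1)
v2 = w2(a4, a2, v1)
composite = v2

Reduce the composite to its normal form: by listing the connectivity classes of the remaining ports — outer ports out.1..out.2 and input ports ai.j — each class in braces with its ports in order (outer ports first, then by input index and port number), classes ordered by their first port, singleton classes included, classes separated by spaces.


{out.1} {out.2} {a1.1} {a1.2} {a2.1} {a2.2, a4.1} {a3.1} {a3.2} {a4.2}

Reachability decides: close wires over w2-identified ports.
stage w1: inputs (a3, a1), connectivity {out.1, a1.2} {out.2, a3.1} {a1.1} {a3.2}, out.j its boundary
stage w2: inputs (a4, a2, a3, a1), connectivity {out.1} {out.2} {a1.1} {a1.2} {a2.1} {a2.2, a4.1} {a3.1} {a3.2} {a4.2}, out.j its boundary


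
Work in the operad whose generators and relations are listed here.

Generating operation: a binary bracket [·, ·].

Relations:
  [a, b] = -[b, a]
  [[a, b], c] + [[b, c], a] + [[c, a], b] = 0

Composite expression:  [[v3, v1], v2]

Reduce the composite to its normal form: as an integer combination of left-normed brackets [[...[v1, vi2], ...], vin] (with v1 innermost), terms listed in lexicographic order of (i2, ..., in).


-[[v1, v3], v2]

A multilinear Lie element is pinned by v1-initial words (v1 innermost).
Composite bracket: [[v3, v1], v2]
Applying ab - ba throughout gives 4 signed words (2^2 = 4).
Keep just the words that open with v1:
  word v1v3v2 has sign -1, contributing -[[v1, v3], v2]


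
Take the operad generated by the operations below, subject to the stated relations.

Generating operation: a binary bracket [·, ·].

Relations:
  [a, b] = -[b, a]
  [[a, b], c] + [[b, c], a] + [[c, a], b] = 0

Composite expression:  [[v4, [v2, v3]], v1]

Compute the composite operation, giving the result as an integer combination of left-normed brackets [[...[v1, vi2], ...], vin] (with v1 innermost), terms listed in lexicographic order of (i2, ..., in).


Expand each bracket as ab - ba; the v1-initial words give the coefficients.
Composite bracket: [[v4, [v2, v3]], v1]
Expanding via [a, b] = ab - ba: 8 signed words (2^3 = 8).
Words beginning with v1 determine it all:
  sign of v1v2v3v4 is +1, so it contributes +[[[v1, v2], v3], v4]
  sign of v1v3v2v4 is -1, so it contributes -[[[v1, v3], v2], v4]
  sign of v1v4v2v3 is -1, so it contributes -[[[v1, v4], v2], v3]
  sign of v1v4v3v2 is +1, so it contributes +[[[v1, v4], v3], v2]

[[[v1, v2], v3], v4] - [[[v1, v3], v2], v4] - [[[v1, v4], v2], v3] + [[[v1, v4], v3], v2]


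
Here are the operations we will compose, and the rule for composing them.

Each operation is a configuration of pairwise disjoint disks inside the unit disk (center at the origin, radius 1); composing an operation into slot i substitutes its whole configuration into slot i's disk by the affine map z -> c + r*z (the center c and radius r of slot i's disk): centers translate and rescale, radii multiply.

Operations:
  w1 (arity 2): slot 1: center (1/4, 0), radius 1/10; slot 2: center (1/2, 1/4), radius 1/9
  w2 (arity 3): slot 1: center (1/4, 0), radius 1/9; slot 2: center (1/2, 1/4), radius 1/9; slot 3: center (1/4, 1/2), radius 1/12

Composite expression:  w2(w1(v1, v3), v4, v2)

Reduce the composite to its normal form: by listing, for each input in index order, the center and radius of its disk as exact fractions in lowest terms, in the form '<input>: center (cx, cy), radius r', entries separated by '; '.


v1: center (5/18, 0), radius 1/90; v2: center (1/4, 1/2), radius 1/12; v3: center (11/36, 1/36), radius 1/81; v4: center (1/2, 1/4), radius 1/9

Each v-disk chains the slot maps above it in w2; radii multiply.
input v1: composing its 2 substitution steps yields center (5/18, 0), radius 1/90
input v3: composing its 2 substitution steps yields center (11/36, 1/36), radius 1/81
input v4: composing its 1 substitution step yields center (1/2, 1/4), radius 1/9
input v2: composing its 1 substitution step yields center (1/4, 1/2), radius 1/12


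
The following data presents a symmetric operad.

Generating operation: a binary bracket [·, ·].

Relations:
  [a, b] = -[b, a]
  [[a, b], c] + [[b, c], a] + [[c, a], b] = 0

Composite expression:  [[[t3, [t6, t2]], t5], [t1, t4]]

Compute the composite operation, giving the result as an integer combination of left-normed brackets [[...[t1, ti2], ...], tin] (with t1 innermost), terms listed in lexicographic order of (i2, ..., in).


Antisymmetry and Jacobi reduce to t1-anchored left-normed brackets.
Composite bracket: [[[t3, [t6, t2]], t5], [t1, t4]]
Full expansion: 32 signed words from ab - ba (2^5 = 32).
Only words starting with t1 matter:
  word t1t4t2t6t3t5 has sign -1, contributing -[[[[[t1, t4], t2], t6], t3], t5]
  word t1t4t3t2t6t5 has sign +1, contributing +[[[[[t1, t4], t3], t2], t6], t5]
  word t1t4t3t6t2t5 has sign -1, contributing -[[[[[t1, t4], t3], t6], t2], t5]
  word t1t4t5t2t6t3 has sign +1, contributing +[[[[[t1, t4], t5], t2], t6], t3]
  word t1t4t5t3t2t6 has sign -1, contributing -[[[[[t1, t4], t5], t3], t2], t6]
  word t1t4t5t3t6t2 has sign +1, contributing +[[[[[t1, t4], t5], t3], t6], t2]
  word t1t4t5t6t2t3 has sign -1, contributing -[[[[[t1, t4], t5], t6], t2], t3]
  word t1t4t6t2t3t5 has sign +1, contributing +[[[[[t1, t4], t6], t2], t3], t5]

-[[[[[t1, t4], t2], t6], t3], t5] + [[[[[t1, t4], t3], t2], t6], t5] - [[[[[t1, t4], t3], t6], t2], t5] + [[[[[t1, t4], t5], t2], t6], t3] - [[[[[t1, t4], t5], t3], t2], t6] + [[[[[t1, t4], t5], t3], t6], t2] - [[[[[t1, t4], t5], t6], t2], t3] + [[[[[t1, t4], t6], t2], t3], t5]


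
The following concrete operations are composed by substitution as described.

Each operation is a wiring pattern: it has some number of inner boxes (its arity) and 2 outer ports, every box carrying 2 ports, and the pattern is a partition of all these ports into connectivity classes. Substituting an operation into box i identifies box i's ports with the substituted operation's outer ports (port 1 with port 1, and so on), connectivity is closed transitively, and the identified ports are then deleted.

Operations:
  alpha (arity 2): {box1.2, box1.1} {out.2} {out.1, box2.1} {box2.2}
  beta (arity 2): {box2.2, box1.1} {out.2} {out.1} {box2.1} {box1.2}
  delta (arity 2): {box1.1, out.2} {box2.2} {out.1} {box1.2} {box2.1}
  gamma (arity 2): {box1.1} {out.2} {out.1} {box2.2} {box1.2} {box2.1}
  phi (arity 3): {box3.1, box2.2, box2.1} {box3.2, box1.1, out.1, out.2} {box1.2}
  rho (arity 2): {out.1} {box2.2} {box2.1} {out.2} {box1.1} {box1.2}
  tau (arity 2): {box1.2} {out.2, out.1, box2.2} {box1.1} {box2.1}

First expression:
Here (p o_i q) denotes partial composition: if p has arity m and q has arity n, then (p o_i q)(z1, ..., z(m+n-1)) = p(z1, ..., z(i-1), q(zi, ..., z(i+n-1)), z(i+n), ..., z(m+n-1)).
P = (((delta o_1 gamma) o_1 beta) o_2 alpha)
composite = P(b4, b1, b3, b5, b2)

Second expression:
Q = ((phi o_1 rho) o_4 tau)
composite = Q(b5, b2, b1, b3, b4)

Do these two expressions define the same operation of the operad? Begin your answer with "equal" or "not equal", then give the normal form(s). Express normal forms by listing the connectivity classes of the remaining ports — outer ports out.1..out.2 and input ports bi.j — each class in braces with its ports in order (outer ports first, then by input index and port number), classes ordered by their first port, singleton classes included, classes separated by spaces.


The first expression, normalized: {out.1} {out.2} {b1.1, b1.2} {b2.1} {b2.2} {b3.1} {b3.2} {b4.1} {b4.2} {b5.1} {b5.2}
The second expression, normalized: {out.1, out.2, b1.1, b1.2, b4.2} {b2.1} {b2.2} {b3.1} {b3.2} {b4.1} {b5.1} {b5.2}
The normal forms differ: not equal.

not equal; first: {out.1} {out.2} {b1.1, b1.2} {b2.1} {b2.2} {b3.1} {b3.2} {b4.1} {b4.2} {b5.1} {b5.2}; second: {out.1, out.2, b1.1, b1.2, b4.2} {b2.1} {b2.2} {b3.1} {b3.2} {b4.1} {b5.1} {b5.2}


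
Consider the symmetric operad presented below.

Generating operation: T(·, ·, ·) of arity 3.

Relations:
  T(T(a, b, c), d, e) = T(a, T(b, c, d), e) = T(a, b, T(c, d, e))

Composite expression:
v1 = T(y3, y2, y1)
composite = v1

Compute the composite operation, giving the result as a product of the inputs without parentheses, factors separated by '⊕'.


y3 ⊕ y2 ⊕ y1

Associativity of T dissolves the nesting; only the y-input order survives.
T(y3, y2, y1) flattens to y3 ⊕ y2 ⊕ y1


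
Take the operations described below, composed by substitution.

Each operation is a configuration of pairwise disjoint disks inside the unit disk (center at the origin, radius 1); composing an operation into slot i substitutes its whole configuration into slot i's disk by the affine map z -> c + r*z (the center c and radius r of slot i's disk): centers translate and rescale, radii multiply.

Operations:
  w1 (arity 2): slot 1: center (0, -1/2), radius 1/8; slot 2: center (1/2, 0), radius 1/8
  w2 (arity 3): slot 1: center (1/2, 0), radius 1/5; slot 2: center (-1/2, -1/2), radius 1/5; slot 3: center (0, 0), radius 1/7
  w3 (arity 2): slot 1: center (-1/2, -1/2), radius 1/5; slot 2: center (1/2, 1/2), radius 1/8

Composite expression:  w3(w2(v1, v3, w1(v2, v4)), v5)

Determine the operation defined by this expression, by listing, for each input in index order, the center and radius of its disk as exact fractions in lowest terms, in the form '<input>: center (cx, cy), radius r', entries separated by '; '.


v1: center (-2/5, -1/2), radius 1/25; v2: center (-1/2, -18/35), radius 1/280; v3: center (-3/5, -3/5), radius 1/25; v4: center (-17/35, -1/2), radius 1/280; v5: center (1/2, 1/2), radius 1/8


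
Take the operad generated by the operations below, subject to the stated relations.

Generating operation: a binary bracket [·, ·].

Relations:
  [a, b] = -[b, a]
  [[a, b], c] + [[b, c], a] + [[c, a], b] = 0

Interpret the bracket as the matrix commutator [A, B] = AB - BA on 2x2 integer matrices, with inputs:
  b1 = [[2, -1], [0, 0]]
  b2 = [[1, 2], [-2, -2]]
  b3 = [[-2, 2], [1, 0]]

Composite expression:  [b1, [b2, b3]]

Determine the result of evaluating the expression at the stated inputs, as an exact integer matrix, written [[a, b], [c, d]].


[[-1, 32], [-2, 1]]

[b2, b3] = [[6, 10], [1, -6]]
[b1, [b2, b3]] = [[-1, 32], [-2, 1]]


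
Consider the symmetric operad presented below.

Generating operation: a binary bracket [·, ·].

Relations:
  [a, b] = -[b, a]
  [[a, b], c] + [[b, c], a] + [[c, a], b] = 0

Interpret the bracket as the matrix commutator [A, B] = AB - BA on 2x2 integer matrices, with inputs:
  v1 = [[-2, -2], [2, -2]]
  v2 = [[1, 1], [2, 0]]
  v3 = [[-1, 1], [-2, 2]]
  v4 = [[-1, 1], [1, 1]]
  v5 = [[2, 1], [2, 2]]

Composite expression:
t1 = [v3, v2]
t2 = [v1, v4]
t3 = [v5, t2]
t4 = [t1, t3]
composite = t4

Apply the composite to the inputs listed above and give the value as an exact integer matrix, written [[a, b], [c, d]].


[[32, 96], [160, -32]]


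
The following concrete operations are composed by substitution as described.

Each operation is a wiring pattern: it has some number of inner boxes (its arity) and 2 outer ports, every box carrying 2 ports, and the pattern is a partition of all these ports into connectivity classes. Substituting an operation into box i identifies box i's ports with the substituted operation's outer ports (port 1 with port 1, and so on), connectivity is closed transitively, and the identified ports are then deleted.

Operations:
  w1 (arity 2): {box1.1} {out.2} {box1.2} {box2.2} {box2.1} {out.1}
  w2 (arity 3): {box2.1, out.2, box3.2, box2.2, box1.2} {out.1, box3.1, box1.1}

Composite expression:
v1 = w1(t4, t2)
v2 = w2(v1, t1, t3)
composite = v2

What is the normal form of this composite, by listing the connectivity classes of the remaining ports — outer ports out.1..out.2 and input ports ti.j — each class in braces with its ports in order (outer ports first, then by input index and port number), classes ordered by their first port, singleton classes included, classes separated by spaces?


Connectivity passes through glued w2-boundaries; trace each wire chain.
through w1, on inputs (t4, t2): {out.1} {out.2} {t2.1} {t2.2} {t4.1} {t4.2} (out.j = stage outer ports)
through w2, on inputs (t4, t2, t1, t3): {out.1, t3.1} {out.2, t1.1, t1.2, t3.2} {t2.1} {t2.2} {t4.1} {t4.2} (out.j = stage outer ports)

{out.1, t3.1} {out.2, t1.1, t1.2, t3.2} {t2.1} {t2.2} {t4.1} {t4.2}


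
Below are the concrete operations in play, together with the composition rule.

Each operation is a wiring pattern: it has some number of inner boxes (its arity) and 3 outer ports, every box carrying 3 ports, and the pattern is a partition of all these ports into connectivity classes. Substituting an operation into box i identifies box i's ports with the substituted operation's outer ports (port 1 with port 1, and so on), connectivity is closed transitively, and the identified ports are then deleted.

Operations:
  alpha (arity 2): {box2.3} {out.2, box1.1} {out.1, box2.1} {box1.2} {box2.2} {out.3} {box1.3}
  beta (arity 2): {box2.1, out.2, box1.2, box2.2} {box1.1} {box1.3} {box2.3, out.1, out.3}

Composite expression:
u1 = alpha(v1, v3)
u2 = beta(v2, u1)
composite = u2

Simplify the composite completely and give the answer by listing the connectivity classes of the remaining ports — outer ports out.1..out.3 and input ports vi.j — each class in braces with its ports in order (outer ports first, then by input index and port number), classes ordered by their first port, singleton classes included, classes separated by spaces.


{out.1, out.3} {out.2, v1.1, v2.2, v3.1} {v1.2} {v1.3} {v2.1} {v2.3} {v3.2} {v3.3}


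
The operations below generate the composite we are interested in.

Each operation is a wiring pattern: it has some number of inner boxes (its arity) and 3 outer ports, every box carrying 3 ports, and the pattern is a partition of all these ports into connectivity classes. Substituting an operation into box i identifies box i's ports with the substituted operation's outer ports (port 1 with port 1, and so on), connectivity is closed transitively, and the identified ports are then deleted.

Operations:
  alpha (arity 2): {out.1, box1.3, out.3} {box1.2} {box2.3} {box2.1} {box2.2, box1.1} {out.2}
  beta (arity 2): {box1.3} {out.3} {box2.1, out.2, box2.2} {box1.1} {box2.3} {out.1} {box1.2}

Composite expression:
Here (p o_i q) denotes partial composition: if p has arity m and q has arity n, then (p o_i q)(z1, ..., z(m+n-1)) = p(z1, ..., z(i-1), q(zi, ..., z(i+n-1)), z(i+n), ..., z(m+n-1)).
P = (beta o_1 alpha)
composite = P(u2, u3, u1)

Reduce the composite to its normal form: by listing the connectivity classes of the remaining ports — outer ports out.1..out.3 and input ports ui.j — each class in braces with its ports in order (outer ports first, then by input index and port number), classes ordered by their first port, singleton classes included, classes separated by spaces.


{out.1} {out.2, u1.1, u1.2} {out.3} {u1.3} {u2.1, u3.2} {u2.2} {u2.3} {u3.1} {u3.3}

Two ports join when wires chain via beta-identified ports.
the subtree at alpha composes to {out.1, out.3, u2.3} {out.2} {u2.1, u3.2} {u2.2} {u3.1} {u3.3} on (u2, u3); out.j = own outer ports
the subtree at beta composes to {out.1} {out.2, u1.1, u1.2} {out.3} {u1.3} {u2.1, u3.2} {u2.2} {u2.3} {u3.1} {u3.3} on (u2, u3, u1); out.j = own outer ports


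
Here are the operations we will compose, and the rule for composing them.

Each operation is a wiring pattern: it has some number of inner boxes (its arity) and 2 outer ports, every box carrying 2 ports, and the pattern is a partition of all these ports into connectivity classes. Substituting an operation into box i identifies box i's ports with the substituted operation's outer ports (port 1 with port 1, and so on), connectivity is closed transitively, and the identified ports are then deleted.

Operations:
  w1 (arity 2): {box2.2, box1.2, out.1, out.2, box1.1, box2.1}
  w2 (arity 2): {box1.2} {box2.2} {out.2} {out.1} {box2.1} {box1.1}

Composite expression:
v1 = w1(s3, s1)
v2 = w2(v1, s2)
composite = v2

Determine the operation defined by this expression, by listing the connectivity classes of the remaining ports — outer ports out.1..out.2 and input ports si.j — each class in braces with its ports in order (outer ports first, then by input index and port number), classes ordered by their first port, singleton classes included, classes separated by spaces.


{out.1} {out.2} {s1.1, s1.2, s3.1, s3.2} {s2.1} {s2.2}

Treat the ports identified at w2 as solder joints: merge, then drop.
w1 over (s3, s1) gives {out.1, out.2, s1.1, s1.2, s3.1, s3.2}, out.j being that stage's outer ports
w2 over (s3, s1, s2) gives {out.1} {out.2} {s1.1, s1.2, s3.1, s3.2} {s2.1} {s2.2}, out.j being that stage's outer ports


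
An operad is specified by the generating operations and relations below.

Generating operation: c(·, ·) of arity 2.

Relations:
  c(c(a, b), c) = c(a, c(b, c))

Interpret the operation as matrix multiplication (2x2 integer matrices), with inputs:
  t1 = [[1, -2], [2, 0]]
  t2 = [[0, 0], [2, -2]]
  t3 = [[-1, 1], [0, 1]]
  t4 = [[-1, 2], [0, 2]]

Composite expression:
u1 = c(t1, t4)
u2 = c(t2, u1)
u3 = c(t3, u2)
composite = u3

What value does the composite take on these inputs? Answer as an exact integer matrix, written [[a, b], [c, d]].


c(t1, t4) = [[-1, -2], [-2, 4]]
c(t2, c(t1, t4)) = [[0, 0], [2, -12]]
c(t3, c(t2, c(t1, t4))) = [[2, -12], [2, -12]]

[[2, -12], [2, -12]]


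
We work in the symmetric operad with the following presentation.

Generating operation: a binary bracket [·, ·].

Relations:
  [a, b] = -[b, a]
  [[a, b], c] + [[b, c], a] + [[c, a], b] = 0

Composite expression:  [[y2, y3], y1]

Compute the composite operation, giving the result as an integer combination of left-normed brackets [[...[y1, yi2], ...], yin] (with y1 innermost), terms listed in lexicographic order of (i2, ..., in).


In the tensor algebra, words opening y1 carry the y1-anchored form.
Composite bracket: [[y2, y3], y1]
Full expansion: 4 signed words from ab - ba (2^2 = 4).
Collect the words opening with y1:
  y1y2y3 appears with sign -1, giving the term -[[y1, y2], y3]
  y1y3y2 appears with sign +1, giving the term +[[y1, y3], y2]

-[[y1, y2], y3] + [[y1, y3], y2]
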